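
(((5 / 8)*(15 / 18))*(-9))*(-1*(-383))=-28725 / 16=-1795.31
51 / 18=17 / 6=2.83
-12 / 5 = -2.40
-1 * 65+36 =-29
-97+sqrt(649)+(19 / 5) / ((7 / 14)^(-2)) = -1921 / 20+sqrt(649) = -70.57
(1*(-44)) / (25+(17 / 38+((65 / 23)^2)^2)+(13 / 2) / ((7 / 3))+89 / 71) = -116271696772 / 246482939597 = -0.47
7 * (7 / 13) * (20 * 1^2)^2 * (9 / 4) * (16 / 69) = 235200 / 299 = 786.62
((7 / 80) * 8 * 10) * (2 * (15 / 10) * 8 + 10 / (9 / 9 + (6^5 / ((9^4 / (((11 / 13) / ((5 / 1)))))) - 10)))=2471574 / 15443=160.04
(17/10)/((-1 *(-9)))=0.19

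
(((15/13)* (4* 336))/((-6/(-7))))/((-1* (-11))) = 23520/143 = 164.48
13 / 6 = 2.17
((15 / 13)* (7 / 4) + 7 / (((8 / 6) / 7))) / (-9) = -56 / 13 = -4.31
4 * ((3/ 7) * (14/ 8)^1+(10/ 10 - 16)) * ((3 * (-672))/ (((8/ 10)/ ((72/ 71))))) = 10342080/ 71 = 145663.10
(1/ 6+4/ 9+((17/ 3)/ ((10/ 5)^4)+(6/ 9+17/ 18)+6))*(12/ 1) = 1235/ 12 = 102.92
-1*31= -31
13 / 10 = 1.30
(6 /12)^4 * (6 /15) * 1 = 0.02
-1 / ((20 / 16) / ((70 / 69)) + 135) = -0.01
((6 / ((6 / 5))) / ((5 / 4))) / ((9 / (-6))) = -8 / 3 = -2.67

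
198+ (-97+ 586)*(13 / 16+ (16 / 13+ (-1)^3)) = 147297 / 208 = 708.16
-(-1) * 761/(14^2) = 761/196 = 3.88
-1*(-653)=653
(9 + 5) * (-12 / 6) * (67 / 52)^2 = -31423 / 676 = -46.48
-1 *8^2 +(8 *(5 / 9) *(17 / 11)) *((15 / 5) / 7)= -14104 / 231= -61.06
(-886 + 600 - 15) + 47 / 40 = -11993 / 40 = -299.82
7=7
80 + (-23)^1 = 57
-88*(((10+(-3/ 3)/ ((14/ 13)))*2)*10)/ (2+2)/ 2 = -13970/ 7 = -1995.71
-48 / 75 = -16 / 25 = -0.64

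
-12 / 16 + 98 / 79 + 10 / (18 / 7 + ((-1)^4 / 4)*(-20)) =-19485 / 5372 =-3.63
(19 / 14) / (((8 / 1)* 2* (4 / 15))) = 285 / 896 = 0.32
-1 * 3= -3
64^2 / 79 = 4096 / 79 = 51.85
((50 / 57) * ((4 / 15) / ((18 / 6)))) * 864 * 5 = 6400 / 19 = 336.84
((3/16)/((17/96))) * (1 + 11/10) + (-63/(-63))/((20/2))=79/34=2.32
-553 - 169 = -722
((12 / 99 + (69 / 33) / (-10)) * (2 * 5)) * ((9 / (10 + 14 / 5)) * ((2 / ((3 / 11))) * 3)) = -435 / 32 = -13.59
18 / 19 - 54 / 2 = -495 / 19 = -26.05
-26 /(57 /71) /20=-923 /570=-1.62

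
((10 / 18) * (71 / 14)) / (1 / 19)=6745 / 126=53.53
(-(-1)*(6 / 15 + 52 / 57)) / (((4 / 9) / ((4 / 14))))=561 / 665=0.84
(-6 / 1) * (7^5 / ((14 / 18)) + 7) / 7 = -18528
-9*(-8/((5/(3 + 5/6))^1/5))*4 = 1104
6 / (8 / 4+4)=1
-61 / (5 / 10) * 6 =-732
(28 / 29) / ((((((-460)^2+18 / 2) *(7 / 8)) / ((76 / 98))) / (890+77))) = 1175872 / 300696389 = 0.00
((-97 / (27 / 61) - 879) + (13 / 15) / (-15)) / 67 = -741289 / 45225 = -16.39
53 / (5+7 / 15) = 795 / 82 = 9.70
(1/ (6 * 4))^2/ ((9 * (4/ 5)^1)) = 5/ 20736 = 0.00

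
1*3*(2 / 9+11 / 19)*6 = 274 / 19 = 14.42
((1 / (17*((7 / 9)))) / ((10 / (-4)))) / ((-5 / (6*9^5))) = 6377292 / 2975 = 2143.63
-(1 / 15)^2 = -1 / 225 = -0.00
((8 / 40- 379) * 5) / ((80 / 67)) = -63449 / 40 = -1586.22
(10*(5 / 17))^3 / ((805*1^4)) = 25000 / 790993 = 0.03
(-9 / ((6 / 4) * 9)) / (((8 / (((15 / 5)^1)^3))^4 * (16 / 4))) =-177147 / 8192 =-21.62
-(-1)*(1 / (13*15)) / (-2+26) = 1 / 4680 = 0.00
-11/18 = -0.61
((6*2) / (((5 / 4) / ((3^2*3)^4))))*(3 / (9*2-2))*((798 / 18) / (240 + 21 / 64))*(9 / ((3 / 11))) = 49759883712 / 8545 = 5823274.86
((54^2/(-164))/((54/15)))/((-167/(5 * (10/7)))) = 10125/47929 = 0.21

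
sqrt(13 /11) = sqrt(143) /11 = 1.09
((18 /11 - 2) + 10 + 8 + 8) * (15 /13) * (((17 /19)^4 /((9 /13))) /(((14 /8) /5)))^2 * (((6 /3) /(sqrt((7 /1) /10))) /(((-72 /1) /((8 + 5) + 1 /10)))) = -55834660133508100 * sqrt(70) /5190397651649133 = -90.00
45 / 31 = 1.45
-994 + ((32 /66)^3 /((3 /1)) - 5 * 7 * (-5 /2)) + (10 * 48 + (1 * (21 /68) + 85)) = -341.15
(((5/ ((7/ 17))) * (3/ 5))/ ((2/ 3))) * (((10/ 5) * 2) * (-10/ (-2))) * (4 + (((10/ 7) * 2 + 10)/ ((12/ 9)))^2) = 14541885/ 686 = 21198.08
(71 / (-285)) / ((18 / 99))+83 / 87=-2293 / 5510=-0.42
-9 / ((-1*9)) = 1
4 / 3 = 1.33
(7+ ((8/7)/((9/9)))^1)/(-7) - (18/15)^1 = -579/245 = -2.36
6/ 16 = 3/ 8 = 0.38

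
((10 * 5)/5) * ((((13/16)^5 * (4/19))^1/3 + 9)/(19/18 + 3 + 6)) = 8.97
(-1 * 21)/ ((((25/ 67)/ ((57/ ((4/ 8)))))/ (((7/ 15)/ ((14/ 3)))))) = -80199/ 125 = -641.59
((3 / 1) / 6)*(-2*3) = -3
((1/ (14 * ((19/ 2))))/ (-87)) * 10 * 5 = -50/ 11571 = -0.00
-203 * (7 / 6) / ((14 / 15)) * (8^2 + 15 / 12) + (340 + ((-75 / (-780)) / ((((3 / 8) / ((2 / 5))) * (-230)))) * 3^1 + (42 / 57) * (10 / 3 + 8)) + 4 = -22094324269 / 1363440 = -16204.84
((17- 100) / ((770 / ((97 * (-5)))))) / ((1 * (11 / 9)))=72459 / 1694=42.77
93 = 93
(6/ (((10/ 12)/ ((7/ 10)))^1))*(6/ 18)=42/ 25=1.68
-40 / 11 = -3.64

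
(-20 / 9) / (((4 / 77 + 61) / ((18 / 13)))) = -3080 / 61113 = -0.05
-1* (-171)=171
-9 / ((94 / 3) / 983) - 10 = -27481 / 94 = -292.35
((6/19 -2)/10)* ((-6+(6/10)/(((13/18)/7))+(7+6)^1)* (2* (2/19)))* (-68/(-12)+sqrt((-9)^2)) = -2345728/351975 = -6.66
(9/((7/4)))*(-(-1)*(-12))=-432/7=-61.71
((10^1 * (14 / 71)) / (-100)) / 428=-7 / 151940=-0.00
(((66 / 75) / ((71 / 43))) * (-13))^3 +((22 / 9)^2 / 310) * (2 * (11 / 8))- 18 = -9844754376923899 / 28084828781250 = -350.54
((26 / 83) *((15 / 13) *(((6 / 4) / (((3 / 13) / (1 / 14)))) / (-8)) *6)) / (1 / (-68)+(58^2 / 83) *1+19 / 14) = -9945 / 3308602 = -0.00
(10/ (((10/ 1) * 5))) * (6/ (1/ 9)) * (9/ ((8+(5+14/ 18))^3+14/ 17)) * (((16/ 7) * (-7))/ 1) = -48183984/ 81057035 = -0.59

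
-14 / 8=-7 / 4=-1.75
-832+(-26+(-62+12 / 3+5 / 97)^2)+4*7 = 23786171 / 9409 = 2528.02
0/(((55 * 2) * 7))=0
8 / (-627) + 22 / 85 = 13114 / 53295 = 0.25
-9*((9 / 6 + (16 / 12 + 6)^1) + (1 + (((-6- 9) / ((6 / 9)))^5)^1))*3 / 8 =4982250879 / 256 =19461917.50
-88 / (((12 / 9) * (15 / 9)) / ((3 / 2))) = -297 / 5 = -59.40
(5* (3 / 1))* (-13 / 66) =-65 / 22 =-2.95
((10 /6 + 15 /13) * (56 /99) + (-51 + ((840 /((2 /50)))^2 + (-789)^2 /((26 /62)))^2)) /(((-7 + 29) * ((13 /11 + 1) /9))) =446700609242973141097 /12168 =36711095434169390.29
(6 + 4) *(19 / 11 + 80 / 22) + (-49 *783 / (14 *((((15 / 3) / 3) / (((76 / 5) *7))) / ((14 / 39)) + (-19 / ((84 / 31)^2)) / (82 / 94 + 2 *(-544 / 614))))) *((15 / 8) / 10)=-1243345181537 / 10163323918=-122.34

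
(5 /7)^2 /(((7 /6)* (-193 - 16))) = -150 /71687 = -0.00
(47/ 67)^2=2209/ 4489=0.49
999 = 999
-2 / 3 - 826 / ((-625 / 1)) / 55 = -66272 / 103125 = -0.64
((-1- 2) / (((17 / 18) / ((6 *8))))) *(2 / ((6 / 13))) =-11232 / 17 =-660.71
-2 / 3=-0.67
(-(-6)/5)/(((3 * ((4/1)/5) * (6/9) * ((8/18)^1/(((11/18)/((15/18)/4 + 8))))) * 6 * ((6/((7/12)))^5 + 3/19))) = 319333/1755734940488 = 0.00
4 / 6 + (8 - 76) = -67.33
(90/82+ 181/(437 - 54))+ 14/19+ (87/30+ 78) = 248253873/2983570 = 83.21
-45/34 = -1.32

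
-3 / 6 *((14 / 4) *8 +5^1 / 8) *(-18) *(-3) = -6183 / 8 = -772.88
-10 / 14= -5 / 7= -0.71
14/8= 7/4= 1.75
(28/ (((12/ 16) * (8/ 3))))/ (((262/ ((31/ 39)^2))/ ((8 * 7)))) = 376712/ 199251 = 1.89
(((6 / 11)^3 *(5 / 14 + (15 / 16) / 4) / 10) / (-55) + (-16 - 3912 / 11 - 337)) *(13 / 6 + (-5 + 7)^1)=-29050413155 / 9838752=-2952.65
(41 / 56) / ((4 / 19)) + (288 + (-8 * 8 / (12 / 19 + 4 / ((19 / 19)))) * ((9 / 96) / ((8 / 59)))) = 281.92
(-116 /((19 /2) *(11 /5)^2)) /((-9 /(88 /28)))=11600 /13167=0.88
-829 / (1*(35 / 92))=-76268 / 35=-2179.09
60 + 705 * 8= 5700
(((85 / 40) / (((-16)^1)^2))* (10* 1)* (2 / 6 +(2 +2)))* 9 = 3315 / 1024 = 3.24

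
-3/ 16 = -0.19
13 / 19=0.68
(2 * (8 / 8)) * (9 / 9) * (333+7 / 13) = 8672 / 13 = 667.08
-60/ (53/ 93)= -5580/ 53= -105.28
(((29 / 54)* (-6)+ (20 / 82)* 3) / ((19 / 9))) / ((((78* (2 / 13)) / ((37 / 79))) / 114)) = -34003 / 6478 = -5.25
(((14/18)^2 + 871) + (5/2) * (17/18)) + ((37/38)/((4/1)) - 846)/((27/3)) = 9603275/12312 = 779.99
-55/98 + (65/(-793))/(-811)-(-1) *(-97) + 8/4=-463295425/4848158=-95.56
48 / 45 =16 / 15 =1.07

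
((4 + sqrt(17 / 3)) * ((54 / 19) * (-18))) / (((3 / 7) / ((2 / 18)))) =-1008 / 19 -84 * sqrt(51) / 19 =-84.63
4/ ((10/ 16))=32/ 5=6.40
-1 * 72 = -72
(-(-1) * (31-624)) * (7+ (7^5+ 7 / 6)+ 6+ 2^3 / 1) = -59878175 / 6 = -9979695.83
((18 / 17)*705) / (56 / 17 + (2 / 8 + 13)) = 1128 / 25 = 45.12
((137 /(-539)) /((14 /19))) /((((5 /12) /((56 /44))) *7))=-31236 /207515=-0.15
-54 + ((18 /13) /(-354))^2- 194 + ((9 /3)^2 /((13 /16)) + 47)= -189.92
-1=-1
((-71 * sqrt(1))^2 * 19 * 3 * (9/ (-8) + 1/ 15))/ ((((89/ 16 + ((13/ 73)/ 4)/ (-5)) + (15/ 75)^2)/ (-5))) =44398355450/ 163333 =271827.22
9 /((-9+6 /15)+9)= 45 /2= 22.50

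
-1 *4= -4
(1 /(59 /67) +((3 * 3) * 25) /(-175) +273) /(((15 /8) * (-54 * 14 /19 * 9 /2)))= -8564212 /10537695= -0.81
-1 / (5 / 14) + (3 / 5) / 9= -41 / 15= -2.73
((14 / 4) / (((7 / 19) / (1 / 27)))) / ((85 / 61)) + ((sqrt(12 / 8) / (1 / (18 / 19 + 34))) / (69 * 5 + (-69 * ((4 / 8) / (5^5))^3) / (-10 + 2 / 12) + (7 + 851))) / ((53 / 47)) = 112382324218750000 * sqrt(6) / 8724833862304895949 + 1159 / 4590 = 0.28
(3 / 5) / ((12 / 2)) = 1 / 10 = 0.10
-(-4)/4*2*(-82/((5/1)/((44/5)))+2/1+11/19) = -134654/475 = -283.48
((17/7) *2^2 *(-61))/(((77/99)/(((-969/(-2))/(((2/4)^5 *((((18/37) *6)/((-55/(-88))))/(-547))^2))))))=-3430041607401775/21168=-162039002617.24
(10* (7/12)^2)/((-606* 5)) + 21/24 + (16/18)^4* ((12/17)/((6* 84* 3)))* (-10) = 9890090957/11355358896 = 0.87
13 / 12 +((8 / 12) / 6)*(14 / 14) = 1.19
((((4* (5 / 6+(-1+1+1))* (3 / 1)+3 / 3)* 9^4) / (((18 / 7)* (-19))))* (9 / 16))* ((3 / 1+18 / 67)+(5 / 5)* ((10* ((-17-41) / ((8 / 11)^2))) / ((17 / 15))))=976994461863 / 583168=1675322.48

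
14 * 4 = 56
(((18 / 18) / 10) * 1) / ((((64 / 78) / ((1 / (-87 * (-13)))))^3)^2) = 1 / 6386866776482775040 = 0.00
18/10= 9/5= 1.80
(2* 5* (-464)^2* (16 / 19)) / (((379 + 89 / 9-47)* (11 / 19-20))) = -34447360 / 126157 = -273.05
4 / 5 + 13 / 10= 21 / 10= 2.10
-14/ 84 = -1/ 6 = -0.17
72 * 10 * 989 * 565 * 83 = 33392991600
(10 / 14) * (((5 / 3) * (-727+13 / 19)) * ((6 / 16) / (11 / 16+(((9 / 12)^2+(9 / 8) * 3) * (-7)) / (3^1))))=86250 / 2261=38.15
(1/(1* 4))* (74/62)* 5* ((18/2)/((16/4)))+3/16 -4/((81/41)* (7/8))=173017/140616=1.23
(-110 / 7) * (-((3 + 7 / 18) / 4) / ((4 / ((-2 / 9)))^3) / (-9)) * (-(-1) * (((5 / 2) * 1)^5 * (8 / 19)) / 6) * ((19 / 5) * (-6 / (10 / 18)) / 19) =-419375 / 111694464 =-0.00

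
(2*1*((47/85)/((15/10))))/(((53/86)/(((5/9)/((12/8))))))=32336/72981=0.44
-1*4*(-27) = 108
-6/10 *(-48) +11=199/5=39.80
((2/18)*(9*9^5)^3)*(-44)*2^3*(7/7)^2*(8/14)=-23481471833130529152/7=-3354495976161504164.57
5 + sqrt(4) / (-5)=23 / 5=4.60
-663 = -663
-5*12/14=-30/7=-4.29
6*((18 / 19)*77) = 8316 / 19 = 437.68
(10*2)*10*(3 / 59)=600 / 59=10.17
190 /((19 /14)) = 140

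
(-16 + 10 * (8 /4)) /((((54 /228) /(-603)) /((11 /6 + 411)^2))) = -15621056834 /9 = -1735672981.56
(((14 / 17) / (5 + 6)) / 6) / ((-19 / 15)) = -0.01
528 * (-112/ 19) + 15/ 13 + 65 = -752428/ 247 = -3046.27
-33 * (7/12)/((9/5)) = -385/36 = -10.69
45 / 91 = 0.49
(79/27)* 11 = 869/27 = 32.19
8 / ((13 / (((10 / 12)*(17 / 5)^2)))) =1156 / 195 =5.93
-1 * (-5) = 5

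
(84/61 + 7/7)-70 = -4125/61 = -67.62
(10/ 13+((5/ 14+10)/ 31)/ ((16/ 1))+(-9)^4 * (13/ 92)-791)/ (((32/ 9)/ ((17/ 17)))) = 2557929627/ 66440192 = 38.50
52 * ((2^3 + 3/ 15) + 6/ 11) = 454.76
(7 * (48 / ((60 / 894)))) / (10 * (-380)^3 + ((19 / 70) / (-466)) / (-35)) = -0.00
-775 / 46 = -16.85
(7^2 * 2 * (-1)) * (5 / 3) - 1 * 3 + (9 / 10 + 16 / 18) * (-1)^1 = -15131 / 90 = -168.12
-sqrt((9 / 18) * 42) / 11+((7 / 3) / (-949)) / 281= -sqrt(21) / 11- 7 / 800007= -0.42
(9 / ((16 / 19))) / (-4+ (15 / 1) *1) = 0.97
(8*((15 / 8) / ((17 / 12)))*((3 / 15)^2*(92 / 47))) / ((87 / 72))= 79488 / 115855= 0.69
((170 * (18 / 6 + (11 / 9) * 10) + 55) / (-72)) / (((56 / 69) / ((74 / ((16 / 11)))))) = -222651385 / 96768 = -2300.88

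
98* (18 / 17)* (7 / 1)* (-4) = -49392 / 17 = -2905.41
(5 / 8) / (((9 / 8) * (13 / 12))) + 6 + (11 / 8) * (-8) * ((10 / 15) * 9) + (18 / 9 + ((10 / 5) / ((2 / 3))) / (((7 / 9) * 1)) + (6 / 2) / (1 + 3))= -57745 / 1092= -52.88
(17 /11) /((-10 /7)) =-119 /110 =-1.08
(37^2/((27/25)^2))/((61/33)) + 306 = 13947713/14823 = 940.95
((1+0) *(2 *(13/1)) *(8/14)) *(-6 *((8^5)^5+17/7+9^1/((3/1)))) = -165018374377396882347416736/49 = -3367721926069324129539117.00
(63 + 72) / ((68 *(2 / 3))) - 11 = -1091 / 136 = -8.02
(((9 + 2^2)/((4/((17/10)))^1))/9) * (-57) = -4199/120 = -34.99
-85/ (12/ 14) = -595/ 6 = -99.17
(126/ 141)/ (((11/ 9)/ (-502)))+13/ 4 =-752303/ 2068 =-363.78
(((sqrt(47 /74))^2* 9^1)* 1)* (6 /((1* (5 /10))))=68.59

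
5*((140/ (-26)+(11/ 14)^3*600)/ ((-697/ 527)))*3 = -592277475/ 182819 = -3239.69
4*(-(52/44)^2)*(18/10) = -6084/605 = -10.06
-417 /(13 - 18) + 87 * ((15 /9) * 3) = 2592 /5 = 518.40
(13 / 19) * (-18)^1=-234 / 19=-12.32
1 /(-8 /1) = -1 /8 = -0.12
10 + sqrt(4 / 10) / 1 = sqrt(10) / 5 + 10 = 10.63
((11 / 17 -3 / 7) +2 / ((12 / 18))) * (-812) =-44428 / 17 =-2613.41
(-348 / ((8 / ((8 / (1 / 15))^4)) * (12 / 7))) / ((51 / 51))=-5261760000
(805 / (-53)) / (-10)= 161 / 106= 1.52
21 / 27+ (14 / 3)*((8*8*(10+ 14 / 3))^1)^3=312626643007 / 81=3859588185.27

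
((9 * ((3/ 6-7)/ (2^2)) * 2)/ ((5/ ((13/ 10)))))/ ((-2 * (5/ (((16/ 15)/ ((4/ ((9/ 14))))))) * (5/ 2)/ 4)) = 0.21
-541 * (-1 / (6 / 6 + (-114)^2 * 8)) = 541 / 103969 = 0.01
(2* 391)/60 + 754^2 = 17055871/30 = 568529.03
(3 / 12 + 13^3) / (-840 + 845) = 8789 / 20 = 439.45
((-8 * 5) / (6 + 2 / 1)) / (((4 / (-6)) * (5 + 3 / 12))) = 10 / 7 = 1.43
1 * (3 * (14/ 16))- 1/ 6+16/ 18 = 241/ 72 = 3.35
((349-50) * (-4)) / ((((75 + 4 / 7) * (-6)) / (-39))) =-2366 / 23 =-102.87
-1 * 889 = -889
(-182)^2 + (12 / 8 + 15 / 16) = 530023 / 16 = 33126.44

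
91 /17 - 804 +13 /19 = -257742 /323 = -797.96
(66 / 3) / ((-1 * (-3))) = 22 / 3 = 7.33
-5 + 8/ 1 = 3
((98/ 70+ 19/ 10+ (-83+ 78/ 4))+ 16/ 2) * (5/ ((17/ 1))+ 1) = -5742/ 85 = -67.55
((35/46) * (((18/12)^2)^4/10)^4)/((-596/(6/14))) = -5559060566555523/235501646774272000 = -0.02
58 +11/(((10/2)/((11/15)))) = 4471/75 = 59.61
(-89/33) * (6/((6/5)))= -445/33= -13.48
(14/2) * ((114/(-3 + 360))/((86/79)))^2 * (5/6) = 11265005/22443162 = 0.50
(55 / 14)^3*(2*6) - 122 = 415433 / 686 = 605.59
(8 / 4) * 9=18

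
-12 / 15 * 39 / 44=-39 / 55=-0.71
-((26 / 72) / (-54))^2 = -169 / 3779136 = -0.00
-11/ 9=-1.22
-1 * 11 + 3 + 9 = 1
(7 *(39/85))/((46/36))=4914/1955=2.51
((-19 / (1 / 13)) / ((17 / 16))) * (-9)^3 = 2881008 / 17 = 169471.06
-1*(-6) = 6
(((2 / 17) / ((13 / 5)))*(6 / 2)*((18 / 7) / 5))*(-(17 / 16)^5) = -2255067 / 23855104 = -0.09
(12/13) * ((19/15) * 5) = 76/13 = 5.85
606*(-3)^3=-16362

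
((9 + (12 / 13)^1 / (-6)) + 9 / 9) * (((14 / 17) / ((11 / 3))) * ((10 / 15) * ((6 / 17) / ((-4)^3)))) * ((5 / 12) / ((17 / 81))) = -11340 / 702559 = -0.02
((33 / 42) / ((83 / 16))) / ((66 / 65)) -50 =-86890 / 1743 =-49.85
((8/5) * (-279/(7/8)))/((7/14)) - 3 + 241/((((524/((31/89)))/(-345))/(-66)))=2624.37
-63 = -63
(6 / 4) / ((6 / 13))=13 / 4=3.25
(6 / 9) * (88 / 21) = 176 / 63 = 2.79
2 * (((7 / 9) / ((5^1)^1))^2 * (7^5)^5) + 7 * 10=131424724727068560420836 / 2025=64901098630651140948.56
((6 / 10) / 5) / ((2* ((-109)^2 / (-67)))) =-201 / 594050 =-0.00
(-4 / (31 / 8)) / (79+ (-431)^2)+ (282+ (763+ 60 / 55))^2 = 47676584357943 / 43567865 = 1094306.19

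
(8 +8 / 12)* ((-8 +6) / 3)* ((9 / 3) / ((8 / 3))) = -13 / 2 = -6.50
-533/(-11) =533/11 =48.45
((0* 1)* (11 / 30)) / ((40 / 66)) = 0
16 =16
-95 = -95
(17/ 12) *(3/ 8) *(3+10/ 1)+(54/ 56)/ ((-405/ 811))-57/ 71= 995387/ 238560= 4.17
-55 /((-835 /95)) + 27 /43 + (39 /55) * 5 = 10.43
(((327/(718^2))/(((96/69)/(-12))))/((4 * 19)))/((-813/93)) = 699453/84941858432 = 0.00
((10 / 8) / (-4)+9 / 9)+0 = 11 / 16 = 0.69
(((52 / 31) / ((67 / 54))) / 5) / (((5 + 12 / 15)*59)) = 2808 / 3553747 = 0.00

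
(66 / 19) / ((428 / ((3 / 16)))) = 99 / 65056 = 0.00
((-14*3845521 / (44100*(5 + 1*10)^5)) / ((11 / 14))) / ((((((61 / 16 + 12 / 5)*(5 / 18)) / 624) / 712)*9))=-58.53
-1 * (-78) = 78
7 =7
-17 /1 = -17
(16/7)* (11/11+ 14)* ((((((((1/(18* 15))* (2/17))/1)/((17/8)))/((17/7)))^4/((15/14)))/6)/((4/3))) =39337984/193518340234763384750625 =0.00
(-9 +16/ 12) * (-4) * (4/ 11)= 368/ 33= 11.15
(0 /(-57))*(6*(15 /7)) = 0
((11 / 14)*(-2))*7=-11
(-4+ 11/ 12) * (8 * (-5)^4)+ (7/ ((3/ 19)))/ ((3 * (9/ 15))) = -415585/ 27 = -15392.04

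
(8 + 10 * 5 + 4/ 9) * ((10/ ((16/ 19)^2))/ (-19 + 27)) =474715/ 4608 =103.02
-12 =-12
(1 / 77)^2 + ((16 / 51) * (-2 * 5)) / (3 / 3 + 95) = -0.03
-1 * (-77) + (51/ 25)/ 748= 77.00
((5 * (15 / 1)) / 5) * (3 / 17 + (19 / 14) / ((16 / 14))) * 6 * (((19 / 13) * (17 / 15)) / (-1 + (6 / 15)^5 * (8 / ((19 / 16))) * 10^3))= 2.99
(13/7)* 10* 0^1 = 0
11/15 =0.73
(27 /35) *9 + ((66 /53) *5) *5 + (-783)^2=1137350724 /1855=613127.07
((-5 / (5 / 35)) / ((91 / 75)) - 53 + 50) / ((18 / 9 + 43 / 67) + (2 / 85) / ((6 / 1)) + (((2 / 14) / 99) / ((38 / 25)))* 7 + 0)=-8869780260 / 738733879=-12.01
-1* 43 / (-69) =43 / 69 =0.62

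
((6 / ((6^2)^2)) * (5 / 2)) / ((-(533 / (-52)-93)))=5 / 44604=0.00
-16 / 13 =-1.23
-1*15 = -15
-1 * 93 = -93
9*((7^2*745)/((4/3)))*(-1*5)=-1232043.75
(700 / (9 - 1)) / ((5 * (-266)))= -0.07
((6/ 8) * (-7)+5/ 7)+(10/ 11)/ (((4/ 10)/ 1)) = -697/ 308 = -2.26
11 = 11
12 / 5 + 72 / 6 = 14.40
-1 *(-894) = 894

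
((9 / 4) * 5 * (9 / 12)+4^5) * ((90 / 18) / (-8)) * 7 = -578165 / 128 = -4516.91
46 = 46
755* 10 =7550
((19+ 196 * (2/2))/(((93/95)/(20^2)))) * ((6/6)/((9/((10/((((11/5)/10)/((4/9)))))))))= 16340000000/82863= 197192.96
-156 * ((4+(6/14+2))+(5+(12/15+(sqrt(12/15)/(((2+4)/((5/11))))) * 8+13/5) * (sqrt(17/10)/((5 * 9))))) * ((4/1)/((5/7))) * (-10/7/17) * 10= 3328 * sqrt(34)/1683+416 * sqrt(170)/75+998400/119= 8473.77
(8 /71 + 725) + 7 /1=51980 /71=732.11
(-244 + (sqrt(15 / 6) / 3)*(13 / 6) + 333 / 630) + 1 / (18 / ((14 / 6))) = -229958 / 945 + 13*sqrt(10) / 36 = -242.20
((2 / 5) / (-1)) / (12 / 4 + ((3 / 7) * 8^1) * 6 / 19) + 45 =121909 / 2715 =44.90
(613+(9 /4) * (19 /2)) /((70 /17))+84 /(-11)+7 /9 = 233171 /1584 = 147.20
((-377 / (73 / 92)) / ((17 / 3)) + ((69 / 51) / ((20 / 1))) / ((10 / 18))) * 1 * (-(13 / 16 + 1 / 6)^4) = 16900106627203 / 219591475200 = 76.96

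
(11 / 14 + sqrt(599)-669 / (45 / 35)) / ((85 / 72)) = -261852 / 595 + 72 * sqrt(599) / 85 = -419.36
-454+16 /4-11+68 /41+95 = -364.34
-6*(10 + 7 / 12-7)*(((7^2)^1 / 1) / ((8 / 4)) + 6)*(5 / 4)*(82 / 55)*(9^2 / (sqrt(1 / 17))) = -8710983*sqrt(17) / 88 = -408139.81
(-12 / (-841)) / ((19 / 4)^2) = 192 / 303601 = 0.00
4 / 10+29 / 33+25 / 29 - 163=-769711 / 4785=-160.86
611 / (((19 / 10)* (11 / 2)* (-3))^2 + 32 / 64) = 0.62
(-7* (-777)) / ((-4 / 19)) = -103341 / 4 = -25835.25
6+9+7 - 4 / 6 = 64 / 3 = 21.33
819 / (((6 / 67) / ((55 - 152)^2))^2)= 36164122759219 / 4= 9041030689804.75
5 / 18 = 0.28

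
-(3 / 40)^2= -9 / 1600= -0.01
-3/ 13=-0.23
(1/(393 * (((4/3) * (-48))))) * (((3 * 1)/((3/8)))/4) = -1/12576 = -0.00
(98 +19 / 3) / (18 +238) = 313 / 768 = 0.41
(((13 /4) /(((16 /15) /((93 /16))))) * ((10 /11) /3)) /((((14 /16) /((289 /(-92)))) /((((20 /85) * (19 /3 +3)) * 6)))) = -513825 /2024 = -253.87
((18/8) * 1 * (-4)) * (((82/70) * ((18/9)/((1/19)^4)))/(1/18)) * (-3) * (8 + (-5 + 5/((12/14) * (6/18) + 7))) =325462622832/595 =546996004.76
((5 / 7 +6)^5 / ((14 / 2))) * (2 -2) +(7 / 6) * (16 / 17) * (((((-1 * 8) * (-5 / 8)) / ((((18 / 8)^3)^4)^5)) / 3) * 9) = 372183838819776444413065976878496481280 / 30549175098545330577024057101663285675435085668143468808817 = 0.00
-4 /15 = -0.27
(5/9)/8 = 5/72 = 0.07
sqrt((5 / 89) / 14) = sqrt(6230) / 1246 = 0.06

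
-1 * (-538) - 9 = 529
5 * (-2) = -10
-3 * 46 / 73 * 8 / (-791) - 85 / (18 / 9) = -4905947 / 115486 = -42.48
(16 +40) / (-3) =-56 / 3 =-18.67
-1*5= -5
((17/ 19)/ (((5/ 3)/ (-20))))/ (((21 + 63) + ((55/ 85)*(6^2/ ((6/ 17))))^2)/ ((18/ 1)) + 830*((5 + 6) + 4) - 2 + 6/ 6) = -612/ 723653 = -0.00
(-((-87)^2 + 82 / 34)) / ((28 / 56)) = -257428 / 17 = -15142.82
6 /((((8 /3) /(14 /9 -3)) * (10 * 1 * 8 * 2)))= -13 /640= -0.02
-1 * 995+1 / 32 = -31839 / 32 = -994.97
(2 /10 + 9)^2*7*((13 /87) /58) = 96278 /63075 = 1.53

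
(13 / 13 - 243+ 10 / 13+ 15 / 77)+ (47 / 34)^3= -9379224385 / 39343304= -238.39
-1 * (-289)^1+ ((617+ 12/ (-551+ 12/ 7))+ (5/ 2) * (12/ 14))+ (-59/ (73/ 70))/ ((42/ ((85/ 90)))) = 96215688809/ 106098930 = 906.85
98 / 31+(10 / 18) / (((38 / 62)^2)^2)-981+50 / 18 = -3923293303 / 4039951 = -971.12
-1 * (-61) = 61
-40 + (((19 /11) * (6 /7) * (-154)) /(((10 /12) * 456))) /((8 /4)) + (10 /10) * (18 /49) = -19567 /490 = -39.93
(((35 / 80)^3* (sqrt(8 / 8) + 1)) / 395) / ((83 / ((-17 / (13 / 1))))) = -5831 / 872867840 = -0.00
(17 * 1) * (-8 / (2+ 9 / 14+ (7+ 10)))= -1904 / 275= -6.92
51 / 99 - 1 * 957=-956.48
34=34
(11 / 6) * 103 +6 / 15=5677 / 30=189.23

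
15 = 15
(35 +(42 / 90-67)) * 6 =-946 / 5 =-189.20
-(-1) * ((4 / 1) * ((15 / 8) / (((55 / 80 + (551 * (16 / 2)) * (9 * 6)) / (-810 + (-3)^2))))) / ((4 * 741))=-8010 / 940705181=-0.00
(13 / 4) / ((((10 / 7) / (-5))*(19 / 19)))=-91 / 8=-11.38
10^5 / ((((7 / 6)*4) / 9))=1350000 / 7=192857.14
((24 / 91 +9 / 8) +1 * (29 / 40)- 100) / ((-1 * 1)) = 178153 / 1820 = 97.89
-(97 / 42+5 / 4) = -299 / 84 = -3.56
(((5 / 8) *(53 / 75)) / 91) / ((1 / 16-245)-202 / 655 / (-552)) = -319378 / 16117810891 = -0.00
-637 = -637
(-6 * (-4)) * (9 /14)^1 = 108 /7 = 15.43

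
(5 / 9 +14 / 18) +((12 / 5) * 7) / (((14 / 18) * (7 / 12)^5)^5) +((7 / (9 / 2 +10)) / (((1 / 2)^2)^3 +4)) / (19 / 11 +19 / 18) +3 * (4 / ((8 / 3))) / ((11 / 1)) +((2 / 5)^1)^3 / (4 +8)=4580275774122052427984948183365402969394999 / 109088715751452288272606603706923250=41986705.43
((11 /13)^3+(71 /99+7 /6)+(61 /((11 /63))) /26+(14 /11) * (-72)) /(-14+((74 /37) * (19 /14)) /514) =59248528654 /10951928559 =5.41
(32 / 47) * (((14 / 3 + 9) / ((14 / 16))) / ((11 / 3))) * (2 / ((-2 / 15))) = -157440 / 3619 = -43.50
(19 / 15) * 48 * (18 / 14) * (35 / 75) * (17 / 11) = 15504 / 275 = 56.38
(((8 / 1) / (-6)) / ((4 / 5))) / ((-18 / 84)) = 7.78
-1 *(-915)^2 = -837225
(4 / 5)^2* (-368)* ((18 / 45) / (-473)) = 11776 / 59125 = 0.20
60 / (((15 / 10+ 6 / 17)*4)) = 170 / 21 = 8.10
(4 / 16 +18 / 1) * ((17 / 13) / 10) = 1241 / 520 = 2.39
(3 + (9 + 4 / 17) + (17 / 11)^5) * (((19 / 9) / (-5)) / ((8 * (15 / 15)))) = -365029121 / 328544040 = -1.11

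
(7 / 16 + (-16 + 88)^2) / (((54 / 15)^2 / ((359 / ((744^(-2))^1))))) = 715450301225 / 9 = 79494477913.89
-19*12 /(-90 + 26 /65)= 285 /112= 2.54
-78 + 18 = -60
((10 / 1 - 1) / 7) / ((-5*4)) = -9 / 140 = -0.06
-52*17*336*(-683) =202867392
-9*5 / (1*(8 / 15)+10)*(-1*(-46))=-15525 / 79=-196.52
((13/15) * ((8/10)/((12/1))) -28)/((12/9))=-6287/300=-20.96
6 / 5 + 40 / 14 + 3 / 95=2719 / 665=4.09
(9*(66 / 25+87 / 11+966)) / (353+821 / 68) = 54784404 / 2275625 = 24.07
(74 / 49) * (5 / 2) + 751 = 36984 / 49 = 754.78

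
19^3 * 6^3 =1481544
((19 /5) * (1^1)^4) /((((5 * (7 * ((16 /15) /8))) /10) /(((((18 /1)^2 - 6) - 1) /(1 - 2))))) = -18069 /7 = -2581.29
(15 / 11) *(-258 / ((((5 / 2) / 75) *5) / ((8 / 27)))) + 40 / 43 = -295400 / 473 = -624.52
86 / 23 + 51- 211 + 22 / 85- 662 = -1599194 / 1955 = -818.00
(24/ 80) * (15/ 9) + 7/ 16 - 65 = -1025/ 16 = -64.06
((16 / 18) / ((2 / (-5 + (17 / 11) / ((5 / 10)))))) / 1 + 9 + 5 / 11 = 284 / 33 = 8.61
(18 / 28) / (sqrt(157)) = 9 * sqrt(157) / 2198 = 0.05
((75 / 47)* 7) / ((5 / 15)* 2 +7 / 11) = 8.57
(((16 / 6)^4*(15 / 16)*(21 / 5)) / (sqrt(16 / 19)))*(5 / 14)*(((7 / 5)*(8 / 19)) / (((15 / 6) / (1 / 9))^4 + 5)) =4096*sqrt(19) / 100174365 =0.00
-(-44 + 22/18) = 385/9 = 42.78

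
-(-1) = 1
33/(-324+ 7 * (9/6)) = -2/19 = -0.11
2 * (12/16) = 3/2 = 1.50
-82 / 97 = -0.85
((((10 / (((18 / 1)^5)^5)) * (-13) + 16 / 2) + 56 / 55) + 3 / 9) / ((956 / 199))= 1232765238555759480441115877515273471 / 633290850655694221088532808303902720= 1.95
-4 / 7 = -0.57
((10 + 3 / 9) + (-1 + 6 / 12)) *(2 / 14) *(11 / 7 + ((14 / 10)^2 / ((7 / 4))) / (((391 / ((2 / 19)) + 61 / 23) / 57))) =400659619 / 179538450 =2.23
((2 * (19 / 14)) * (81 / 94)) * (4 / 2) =1539 / 329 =4.68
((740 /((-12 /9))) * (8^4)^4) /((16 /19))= -185509601838366720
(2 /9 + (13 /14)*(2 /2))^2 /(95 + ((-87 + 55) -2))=21025 /968436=0.02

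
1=1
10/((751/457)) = 4570/751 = 6.09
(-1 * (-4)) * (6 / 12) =2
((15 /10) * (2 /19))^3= 27 /6859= 0.00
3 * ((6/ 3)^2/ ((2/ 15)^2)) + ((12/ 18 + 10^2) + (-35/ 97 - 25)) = 218339/ 291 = 750.31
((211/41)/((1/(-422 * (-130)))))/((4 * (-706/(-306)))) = 442761345/14473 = 30592.23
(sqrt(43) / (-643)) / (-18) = 0.00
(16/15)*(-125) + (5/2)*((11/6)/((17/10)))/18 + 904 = 1415219/1836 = 770.82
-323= -323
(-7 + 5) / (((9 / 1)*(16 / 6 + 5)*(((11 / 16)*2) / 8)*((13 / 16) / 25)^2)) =-20480000 / 128271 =-159.66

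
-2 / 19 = -0.11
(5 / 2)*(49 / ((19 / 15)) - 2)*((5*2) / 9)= 17425 / 171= 101.90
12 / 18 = 2 / 3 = 0.67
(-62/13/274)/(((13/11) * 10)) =-341/231530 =-0.00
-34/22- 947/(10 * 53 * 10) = -1.72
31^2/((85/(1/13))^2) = 961/1221025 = 0.00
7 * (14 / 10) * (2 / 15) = 98 / 75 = 1.31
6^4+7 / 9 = 1296.78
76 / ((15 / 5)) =76 / 3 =25.33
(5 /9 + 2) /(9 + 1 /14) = 322 /1143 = 0.28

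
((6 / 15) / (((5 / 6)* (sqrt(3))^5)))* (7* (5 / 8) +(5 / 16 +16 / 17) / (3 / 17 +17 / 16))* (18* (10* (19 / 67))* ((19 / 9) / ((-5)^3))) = -3495202* sqrt(3) / 42335625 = -0.14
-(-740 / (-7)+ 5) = -775 / 7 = -110.71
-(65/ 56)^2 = -4225/ 3136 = -1.35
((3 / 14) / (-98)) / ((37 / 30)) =-0.00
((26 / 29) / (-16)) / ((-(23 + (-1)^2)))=13 / 5568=0.00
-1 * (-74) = 74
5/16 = 0.31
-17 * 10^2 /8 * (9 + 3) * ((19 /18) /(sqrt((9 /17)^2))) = -137275 /27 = -5084.26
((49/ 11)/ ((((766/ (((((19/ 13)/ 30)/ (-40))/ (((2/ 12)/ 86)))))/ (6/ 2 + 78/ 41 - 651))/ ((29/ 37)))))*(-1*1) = -3075375093/ 1661691460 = -1.85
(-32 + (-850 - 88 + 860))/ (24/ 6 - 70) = 5/ 3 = 1.67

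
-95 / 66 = -1.44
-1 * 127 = -127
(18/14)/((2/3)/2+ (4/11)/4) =297/98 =3.03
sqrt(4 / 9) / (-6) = -1 / 9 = -0.11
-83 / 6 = -13.83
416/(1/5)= 2080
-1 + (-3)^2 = 8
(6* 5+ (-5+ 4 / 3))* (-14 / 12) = -553 / 18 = -30.72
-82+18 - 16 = -80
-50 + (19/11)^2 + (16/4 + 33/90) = -154819/3630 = -42.65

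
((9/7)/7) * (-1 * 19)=-171/49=-3.49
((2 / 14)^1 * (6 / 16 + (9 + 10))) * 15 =2325 / 56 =41.52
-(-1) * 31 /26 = 31 /26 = 1.19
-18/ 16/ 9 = -1/ 8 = -0.12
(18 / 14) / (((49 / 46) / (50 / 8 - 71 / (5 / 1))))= -9.60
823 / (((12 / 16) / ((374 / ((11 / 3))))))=111928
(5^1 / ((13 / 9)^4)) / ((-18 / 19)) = -1.21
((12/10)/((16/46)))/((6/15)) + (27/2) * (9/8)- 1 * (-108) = 2109/16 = 131.81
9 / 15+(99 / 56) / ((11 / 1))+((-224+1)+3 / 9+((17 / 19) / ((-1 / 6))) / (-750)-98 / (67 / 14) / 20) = -5959391873 / 26733000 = -222.92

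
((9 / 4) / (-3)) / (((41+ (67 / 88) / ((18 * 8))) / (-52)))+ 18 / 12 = 2547273 / 1039238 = 2.45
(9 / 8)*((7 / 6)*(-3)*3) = -189 / 16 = -11.81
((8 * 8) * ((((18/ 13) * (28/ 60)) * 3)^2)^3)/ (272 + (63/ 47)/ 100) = 48146097829036032/ 3856810446604375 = 12.48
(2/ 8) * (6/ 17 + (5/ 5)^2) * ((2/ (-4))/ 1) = -23/ 136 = -0.17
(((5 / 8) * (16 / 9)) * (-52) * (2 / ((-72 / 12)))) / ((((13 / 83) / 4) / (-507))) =-2244320 / 9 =-249368.89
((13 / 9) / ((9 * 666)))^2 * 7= 1183 / 2910170916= 0.00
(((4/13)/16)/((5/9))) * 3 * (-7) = -189/260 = -0.73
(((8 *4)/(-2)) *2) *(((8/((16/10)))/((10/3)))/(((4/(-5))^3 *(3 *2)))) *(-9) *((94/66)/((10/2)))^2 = -11045/968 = -11.41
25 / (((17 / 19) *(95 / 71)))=355 / 17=20.88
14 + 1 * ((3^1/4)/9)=169/12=14.08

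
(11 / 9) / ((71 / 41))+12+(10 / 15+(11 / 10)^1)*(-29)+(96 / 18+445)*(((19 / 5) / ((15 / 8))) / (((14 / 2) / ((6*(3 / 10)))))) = 31336633 / 159750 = 196.16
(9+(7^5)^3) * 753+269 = 3574913816994125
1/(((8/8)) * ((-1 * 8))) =-1/8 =-0.12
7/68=0.10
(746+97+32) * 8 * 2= 14000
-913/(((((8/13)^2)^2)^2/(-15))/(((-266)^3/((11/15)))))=-35839533809179347975/2097152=-17089621452893.90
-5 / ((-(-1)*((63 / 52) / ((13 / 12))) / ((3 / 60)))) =-169 / 756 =-0.22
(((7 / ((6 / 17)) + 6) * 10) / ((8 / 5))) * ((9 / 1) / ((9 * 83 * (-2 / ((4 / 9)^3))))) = -0.09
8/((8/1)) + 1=2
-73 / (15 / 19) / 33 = -1387 / 495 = -2.80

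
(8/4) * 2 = 4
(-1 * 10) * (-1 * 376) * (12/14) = 22560/7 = 3222.86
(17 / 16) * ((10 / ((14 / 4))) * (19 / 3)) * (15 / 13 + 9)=17765 / 91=195.22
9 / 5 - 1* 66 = -321 / 5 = -64.20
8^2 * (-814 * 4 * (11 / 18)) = -1146112 / 9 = -127345.78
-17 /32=-0.53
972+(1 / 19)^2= 350893 / 361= 972.00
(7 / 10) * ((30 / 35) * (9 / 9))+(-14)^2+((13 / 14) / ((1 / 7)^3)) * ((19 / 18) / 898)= 31838939 / 161640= 196.97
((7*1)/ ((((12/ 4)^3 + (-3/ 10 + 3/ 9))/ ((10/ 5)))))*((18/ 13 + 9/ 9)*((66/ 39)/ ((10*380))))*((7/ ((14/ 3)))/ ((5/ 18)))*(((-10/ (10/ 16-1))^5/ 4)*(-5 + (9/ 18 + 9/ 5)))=-70395494400/ 2604121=-27032.34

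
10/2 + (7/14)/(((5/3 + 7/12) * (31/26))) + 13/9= 1850/279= 6.63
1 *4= 4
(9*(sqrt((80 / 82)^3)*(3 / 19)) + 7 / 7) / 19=0.12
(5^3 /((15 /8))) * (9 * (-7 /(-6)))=700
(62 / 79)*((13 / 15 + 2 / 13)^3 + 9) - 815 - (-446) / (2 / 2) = -361.10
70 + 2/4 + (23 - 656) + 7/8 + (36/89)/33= -4398551/7832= -561.61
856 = 856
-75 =-75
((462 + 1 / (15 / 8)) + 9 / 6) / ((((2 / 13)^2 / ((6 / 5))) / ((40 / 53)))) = 4705298 / 265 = 17755.84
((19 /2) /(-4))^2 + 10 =1001 /64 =15.64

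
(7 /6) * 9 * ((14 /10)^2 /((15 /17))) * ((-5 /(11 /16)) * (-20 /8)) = 23324 /55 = 424.07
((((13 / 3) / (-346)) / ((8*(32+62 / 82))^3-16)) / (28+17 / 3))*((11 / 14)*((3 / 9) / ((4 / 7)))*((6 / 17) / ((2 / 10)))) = -49278515 / 2947161927035087744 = -0.00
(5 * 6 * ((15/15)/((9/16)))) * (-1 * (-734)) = 117440/3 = 39146.67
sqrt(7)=2.65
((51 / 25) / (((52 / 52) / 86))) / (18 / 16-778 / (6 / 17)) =-105264 / 1321925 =-0.08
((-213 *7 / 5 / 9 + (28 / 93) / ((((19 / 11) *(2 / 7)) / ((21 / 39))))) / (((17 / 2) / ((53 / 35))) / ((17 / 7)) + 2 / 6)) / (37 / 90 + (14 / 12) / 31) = -1797240123 / 65018551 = -27.64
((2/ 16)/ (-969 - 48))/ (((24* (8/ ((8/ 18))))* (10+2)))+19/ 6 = 133560575/ 42177024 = 3.17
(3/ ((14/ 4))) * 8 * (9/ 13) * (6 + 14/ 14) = 432/ 13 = 33.23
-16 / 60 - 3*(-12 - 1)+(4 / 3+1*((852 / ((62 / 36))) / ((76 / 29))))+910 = 10061629 / 8835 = 1138.84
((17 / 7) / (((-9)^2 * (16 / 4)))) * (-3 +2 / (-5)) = -289 / 11340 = -0.03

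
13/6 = 2.17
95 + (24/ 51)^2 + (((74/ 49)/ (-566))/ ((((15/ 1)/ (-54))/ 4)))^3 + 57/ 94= 867711184188390476829/ 9054891609746407250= 95.83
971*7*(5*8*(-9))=-2446920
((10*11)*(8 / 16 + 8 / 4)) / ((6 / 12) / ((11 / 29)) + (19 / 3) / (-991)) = 17986650 / 85799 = 209.64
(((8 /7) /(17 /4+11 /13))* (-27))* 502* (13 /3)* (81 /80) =-123693804 /9275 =-13336.26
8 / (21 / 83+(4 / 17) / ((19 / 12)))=19.92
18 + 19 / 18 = 343 / 18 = 19.06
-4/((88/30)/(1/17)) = -15/187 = -0.08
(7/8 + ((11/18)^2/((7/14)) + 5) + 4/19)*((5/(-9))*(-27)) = 420605/4104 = 102.49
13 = 13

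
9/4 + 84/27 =193/36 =5.36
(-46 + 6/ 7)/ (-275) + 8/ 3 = 16348/ 5775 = 2.83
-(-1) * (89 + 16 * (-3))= 41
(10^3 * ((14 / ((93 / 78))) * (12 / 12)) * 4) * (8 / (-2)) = -5824000 / 31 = -187870.97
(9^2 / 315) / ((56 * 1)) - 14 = -27431 / 1960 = -14.00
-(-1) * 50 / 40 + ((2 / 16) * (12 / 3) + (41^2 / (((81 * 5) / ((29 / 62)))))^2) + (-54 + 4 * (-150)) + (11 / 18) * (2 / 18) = -204416119837 / 315256050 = -648.41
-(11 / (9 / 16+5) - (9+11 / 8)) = 5979 / 712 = 8.40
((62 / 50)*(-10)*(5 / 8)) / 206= -0.04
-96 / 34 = -48 / 17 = -2.82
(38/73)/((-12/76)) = -722/219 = -3.30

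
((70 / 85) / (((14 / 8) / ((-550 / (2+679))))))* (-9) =13200 / 3859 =3.42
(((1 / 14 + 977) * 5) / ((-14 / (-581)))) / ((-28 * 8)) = -5676785 / 6272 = -905.10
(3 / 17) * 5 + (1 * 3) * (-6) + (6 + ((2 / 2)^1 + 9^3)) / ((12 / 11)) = 33535 / 51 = 657.55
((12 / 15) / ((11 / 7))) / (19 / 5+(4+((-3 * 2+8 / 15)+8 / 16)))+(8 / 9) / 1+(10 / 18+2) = 3.62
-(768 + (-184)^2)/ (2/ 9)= -155808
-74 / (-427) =74 / 427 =0.17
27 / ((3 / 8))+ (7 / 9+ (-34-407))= -3314 / 9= -368.22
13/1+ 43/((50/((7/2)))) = 1601/100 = 16.01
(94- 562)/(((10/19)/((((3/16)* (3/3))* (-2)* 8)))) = 13338/5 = 2667.60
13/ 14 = 0.93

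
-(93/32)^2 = -8649/1024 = -8.45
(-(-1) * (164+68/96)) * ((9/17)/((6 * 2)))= 3953/544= 7.27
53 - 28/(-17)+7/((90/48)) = 14887/255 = 58.38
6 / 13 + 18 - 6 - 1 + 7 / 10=1581 / 130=12.16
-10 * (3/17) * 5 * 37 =-5550/17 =-326.47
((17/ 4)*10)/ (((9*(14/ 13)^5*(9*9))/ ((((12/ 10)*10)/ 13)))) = 2427685/ 65345616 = 0.04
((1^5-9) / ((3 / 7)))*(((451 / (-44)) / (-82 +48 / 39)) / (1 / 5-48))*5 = 533 / 2151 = 0.25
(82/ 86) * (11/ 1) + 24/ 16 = 1031/ 86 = 11.99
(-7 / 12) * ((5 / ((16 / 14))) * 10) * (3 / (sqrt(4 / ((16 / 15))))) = -245 * sqrt(15) / 24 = -39.54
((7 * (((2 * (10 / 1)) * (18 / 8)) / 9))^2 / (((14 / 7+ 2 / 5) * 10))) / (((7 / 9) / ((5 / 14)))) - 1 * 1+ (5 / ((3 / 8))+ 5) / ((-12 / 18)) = -81 / 16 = -5.06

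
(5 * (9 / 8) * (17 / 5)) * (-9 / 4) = -1377 / 32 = -43.03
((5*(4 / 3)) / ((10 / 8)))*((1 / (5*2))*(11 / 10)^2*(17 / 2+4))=121 / 15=8.07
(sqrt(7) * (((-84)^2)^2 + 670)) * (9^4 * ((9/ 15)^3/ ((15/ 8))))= 23519361251952 * sqrt(7)/ 625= 99562209388.41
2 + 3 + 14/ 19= 109/ 19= 5.74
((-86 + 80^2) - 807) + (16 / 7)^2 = 270099 / 49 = 5512.22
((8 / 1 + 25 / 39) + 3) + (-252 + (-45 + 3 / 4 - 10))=-45959 / 156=-294.61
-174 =-174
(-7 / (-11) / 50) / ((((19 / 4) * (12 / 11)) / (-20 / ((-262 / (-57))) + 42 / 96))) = -57421 / 5973600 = -0.01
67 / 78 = 0.86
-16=-16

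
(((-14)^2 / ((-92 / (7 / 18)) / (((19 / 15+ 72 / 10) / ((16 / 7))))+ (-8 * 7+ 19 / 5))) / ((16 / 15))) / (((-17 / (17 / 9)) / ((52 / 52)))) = 7623175 / 43336836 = 0.18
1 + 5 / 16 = 21 / 16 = 1.31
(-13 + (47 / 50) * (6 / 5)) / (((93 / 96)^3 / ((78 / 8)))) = -474120192 / 3723875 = -127.32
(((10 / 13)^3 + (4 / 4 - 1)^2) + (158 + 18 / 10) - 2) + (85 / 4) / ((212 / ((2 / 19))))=14005749973 / 88495160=158.27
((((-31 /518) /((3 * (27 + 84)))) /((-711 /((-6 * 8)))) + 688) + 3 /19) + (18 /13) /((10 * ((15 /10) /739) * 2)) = 18232919600642 /25244065665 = 722.27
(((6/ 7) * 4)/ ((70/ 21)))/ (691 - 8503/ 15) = 54/ 6517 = 0.01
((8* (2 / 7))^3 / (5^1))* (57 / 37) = 233472 / 63455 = 3.68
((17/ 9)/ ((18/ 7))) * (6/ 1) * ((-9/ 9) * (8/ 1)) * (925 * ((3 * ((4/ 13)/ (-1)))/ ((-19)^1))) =-3522400/ 2223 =-1584.53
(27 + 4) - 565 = -534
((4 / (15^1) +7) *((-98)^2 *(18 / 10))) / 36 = 261709 / 75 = 3489.45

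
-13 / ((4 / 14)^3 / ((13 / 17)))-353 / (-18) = -497699 / 1224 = -406.62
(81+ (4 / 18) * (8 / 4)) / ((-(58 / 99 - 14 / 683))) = -5507029 / 38228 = -144.06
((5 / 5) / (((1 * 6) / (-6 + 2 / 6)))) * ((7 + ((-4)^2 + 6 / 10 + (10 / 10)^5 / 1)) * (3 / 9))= -697 / 90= -7.74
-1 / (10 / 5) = -1 / 2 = -0.50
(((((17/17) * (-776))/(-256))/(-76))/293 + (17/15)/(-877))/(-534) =13389827/5005682507520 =0.00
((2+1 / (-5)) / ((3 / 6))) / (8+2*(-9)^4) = 9 / 32825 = 0.00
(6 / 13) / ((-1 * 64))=-3 / 416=-0.01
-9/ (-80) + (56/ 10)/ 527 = 0.12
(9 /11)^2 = 81 /121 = 0.67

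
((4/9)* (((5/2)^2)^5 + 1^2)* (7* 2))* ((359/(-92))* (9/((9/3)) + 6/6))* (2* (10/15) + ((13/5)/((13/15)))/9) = -122717944685/79488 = -1543854.98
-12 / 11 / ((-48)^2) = -1 / 2112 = -0.00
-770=-770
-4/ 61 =-0.07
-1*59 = -59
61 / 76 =0.80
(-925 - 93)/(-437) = 1018/437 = 2.33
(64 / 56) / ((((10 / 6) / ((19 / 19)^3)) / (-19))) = -456 / 35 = -13.03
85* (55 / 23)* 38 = 177650 / 23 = 7723.91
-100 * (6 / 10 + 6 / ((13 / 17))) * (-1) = 10980 / 13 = 844.62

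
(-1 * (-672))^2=451584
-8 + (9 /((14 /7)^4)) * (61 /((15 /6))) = 229 /40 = 5.72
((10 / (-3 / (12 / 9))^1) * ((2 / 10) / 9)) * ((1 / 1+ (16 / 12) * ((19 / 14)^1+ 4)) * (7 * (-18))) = 304 / 3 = 101.33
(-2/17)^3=-8/4913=-0.00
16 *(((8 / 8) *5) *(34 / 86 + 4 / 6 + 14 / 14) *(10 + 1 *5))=106400 / 43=2474.42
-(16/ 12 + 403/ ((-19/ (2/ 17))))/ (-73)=-1126/ 70737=-0.02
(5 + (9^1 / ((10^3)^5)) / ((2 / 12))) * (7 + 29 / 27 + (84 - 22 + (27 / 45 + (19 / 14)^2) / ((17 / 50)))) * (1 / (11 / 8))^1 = 280.93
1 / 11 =0.09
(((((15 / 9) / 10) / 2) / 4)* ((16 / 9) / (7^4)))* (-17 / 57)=-17 / 3695139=-0.00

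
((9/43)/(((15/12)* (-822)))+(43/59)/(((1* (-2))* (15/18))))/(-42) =253431/24329830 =0.01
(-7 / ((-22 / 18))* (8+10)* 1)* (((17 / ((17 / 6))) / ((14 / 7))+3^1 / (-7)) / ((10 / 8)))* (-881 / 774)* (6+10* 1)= -9134208 / 2365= -3862.24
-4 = -4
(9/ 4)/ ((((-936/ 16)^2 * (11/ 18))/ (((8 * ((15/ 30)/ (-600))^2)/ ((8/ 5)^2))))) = 1/ 428313600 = 0.00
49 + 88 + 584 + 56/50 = 18053/25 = 722.12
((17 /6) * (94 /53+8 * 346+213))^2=7222543375441 /101124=71422643.24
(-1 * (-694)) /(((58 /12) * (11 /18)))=74952 /319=234.96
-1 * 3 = -3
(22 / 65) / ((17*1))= 22 / 1105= 0.02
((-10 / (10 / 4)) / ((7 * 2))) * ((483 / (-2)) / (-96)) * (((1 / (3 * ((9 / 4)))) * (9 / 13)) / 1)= -23 / 312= -0.07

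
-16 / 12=-4 / 3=-1.33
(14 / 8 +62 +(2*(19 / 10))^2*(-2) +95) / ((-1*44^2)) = -12987 / 193600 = -0.07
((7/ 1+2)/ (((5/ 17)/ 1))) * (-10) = -306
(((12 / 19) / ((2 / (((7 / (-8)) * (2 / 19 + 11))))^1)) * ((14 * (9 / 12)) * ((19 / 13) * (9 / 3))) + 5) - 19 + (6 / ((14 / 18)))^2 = -9272017 / 96824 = -95.76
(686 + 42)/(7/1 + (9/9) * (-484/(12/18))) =-728/719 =-1.01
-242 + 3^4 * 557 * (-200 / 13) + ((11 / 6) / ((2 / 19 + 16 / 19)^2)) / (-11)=-17547610117 / 25272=-694349.88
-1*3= -3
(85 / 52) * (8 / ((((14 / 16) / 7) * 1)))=1360 / 13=104.62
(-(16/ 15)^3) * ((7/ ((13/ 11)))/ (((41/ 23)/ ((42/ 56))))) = -1813504/ 599625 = -3.02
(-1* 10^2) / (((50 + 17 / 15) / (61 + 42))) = -154500 / 767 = -201.43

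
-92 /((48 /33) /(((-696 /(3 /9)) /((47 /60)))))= 7923960 /47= 168594.89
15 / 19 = 0.79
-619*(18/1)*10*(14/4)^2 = -1364895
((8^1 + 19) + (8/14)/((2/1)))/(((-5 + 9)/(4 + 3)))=191/4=47.75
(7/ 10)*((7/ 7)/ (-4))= -7/ 40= -0.18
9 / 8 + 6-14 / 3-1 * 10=-181 / 24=-7.54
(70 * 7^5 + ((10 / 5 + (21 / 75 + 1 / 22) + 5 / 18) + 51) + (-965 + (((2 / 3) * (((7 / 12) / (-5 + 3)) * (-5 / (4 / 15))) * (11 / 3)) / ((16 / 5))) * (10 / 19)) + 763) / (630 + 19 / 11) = 7080648612551 / 3802492800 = 1862.11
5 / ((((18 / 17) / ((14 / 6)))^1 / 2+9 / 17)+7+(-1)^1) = 0.74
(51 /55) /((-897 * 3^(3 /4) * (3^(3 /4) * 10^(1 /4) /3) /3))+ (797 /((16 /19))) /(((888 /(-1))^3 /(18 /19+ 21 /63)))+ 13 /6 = -17 * 10^(3 /4) * sqrt(3) /164450+ 72823557307 /33610899456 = 2.17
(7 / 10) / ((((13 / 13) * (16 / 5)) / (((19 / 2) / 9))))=133 / 576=0.23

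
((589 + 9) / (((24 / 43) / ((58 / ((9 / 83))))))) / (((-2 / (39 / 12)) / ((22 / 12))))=-4425392257 / 2592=-1707327.26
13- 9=4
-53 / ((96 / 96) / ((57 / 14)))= -3021 / 14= -215.79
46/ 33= 1.39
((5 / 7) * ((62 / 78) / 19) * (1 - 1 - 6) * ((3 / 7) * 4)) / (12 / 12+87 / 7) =-1860 / 81263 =-0.02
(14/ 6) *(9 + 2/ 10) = 322/ 15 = 21.47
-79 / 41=-1.93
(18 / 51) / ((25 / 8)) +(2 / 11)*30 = 26028 / 4675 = 5.57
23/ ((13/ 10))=230/ 13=17.69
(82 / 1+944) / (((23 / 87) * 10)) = 44631 / 115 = 388.10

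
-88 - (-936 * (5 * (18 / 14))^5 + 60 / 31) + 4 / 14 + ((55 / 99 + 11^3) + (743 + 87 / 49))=48197728527560 / 4689153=10278557.46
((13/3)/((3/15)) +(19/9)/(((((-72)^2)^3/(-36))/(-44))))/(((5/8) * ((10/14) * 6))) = 1320581285303/163258675200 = 8.09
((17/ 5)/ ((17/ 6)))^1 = 6/ 5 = 1.20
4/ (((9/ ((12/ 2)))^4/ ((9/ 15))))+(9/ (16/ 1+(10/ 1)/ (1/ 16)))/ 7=80063/ 166320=0.48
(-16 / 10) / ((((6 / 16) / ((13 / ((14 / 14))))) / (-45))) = 2496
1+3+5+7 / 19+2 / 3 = 572 / 57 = 10.04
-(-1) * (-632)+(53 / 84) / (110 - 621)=-27128021 / 42924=-632.00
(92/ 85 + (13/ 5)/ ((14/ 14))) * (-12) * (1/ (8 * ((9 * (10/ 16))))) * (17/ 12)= -313/ 225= -1.39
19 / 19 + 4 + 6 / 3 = 7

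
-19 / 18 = -1.06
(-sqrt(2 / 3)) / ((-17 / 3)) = sqrt(6) / 17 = 0.14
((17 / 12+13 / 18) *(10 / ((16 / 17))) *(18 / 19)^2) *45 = 2650725 / 2888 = 917.84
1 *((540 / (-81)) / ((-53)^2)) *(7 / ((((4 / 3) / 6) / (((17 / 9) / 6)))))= -595 / 25281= -0.02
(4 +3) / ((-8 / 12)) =-21 / 2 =-10.50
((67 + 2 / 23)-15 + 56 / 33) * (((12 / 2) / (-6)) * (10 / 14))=-204110 / 5313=-38.42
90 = 90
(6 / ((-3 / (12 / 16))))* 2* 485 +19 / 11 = -15986 / 11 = -1453.27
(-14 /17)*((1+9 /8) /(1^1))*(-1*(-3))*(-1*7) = 147 /4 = 36.75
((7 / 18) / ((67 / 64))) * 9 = 224 / 67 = 3.34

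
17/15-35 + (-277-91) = -6028/15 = -401.87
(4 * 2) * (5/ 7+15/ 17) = 1520/ 119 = 12.77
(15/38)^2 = 225/1444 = 0.16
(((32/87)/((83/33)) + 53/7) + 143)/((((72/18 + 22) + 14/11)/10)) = 13966931/252735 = 55.26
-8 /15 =-0.53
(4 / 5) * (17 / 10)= 34 / 25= 1.36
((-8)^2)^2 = 4096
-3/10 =-0.30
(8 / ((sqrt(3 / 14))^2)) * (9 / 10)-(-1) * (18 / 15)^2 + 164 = 4976 / 25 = 199.04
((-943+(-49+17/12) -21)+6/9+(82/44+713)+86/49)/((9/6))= -1903519/9702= -196.20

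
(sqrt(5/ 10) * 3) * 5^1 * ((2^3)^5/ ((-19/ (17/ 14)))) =-2088960 * sqrt(2)/ 133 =-22212.30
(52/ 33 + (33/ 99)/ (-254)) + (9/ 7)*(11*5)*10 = 13861093/ 19558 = 708.72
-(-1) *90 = 90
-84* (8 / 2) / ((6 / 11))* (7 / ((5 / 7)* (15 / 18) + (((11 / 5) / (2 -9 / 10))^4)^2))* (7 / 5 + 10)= -10322928 / 53885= -191.57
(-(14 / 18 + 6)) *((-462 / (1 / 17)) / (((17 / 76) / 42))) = 9995216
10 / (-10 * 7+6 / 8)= -40 / 277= -0.14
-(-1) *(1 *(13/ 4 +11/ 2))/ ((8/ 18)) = 315/ 16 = 19.69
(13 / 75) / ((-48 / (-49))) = 637 / 3600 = 0.18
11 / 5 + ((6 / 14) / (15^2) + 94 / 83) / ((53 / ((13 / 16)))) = 81936149 / 36951600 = 2.22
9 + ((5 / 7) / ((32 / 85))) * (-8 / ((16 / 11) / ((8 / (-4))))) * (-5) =-21359 / 224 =-95.35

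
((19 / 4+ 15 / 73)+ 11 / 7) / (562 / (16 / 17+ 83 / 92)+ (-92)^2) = 0.00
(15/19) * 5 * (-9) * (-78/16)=26325/152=173.19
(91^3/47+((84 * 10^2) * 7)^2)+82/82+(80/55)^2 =3457456036.54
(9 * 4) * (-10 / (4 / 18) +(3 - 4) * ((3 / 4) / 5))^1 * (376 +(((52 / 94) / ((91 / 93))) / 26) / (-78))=-48543640281 / 79430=-611149.95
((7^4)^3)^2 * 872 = 167058833763853913357672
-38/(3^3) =-38/27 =-1.41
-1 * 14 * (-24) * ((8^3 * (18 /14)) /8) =27648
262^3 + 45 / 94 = 1690564477 / 94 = 17984728.48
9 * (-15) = -135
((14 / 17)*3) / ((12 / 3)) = 21 / 34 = 0.62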